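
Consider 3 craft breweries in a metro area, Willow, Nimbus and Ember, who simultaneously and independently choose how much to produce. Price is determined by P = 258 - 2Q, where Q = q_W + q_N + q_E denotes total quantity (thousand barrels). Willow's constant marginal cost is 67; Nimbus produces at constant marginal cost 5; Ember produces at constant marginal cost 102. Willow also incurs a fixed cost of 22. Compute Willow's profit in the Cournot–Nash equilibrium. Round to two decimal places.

Willow's profit: π_W = (258 - 2Q)q_W - (67q_W). Setting ∂π_W/∂q_W = 0: 191 - 4q_W - 2(q_N + q_E) = 0.
Nimbus's profit: π_N = (258 - 2Q)q_N - (5q_N). Setting ∂π_N/∂q_N = 0: 253 - 4q_N - 2(q_W + q_E) = 0.
Ember's profit: π_E = (258 - 2Q)q_E - (102q_E). Setting ∂π_E/∂q_E = 0: 156 - 4q_E - 2(q_W + q_N) = 0.
Adding the 3 conditions: 600 − 4Q − 4Q = 0, i.e. Q = 75.
Back-substituting: q_W = (191 − 150)/2 = 41/2, q_N = (253 − 150)/2 = 103/2, q_E = (156 − 150)/2 = 3.
Price P = 258 - 2·75 = 108.
Willow's profit: (108 - 67)·(41/2) - 22 = 1637/2.

818.50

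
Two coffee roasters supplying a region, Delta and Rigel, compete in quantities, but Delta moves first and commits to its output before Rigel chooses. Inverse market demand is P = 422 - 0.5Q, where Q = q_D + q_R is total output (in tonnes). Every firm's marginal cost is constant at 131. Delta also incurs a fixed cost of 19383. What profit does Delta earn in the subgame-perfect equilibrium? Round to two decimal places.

Solve by backward induction. Given q_D, the follower Rigel maximises π_R = (422 - (1/2)q_D - (1/2)q_R)q_R - 131q_R.
Follower FOC: 291 - (1/2)q_D - q_R = 0, so q_R(q_D) = (291 - (1/2)q_D).
Delta substitutes q_R(q_D) into its own profit: π_D = q_D(422 - (1/2)q_D - (291 - (1/2)q_D)/2) - 131q_D = (553/2 - (1/4)q_D)q_D - 131q_D.
Leader FOC: 291/2 - (1/2)q_D = 0, so q_D = 291.
Then q_R = (291 - (1/2)·291) = 291/2.
Price P = 422 - (1/2)·(873/2) = 815/4.
Delta's profit: (815/4 - 131)·291 - 19383 = 1787.2500.

1787.25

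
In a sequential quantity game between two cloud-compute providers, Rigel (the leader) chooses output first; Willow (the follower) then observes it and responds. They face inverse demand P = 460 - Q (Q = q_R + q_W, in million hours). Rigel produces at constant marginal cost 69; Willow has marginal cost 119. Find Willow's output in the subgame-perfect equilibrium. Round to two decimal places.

60.25

Solve by backward induction. Given q_R, the follower Willow maximises π_W = (460 - q_R - q_W)q_W - 119q_W.
∂π_W/∂q_W = 341 - q_R - 2q_W = 0 gives the reaction function q_W = (341 - q_R)/2.
Rigel substitutes q_W(q_R) into its own profit: π_R = q_R(460 - q_R - (341 - q_R)/2) - 69q_R = (579/2 - (1/2)q_R)q_R - 69q_R.
Leader FOC: 441/2 - q_R = 0, so q_R = 441/2.
Then q_W = (341 - 441/2)/2 = 241/4.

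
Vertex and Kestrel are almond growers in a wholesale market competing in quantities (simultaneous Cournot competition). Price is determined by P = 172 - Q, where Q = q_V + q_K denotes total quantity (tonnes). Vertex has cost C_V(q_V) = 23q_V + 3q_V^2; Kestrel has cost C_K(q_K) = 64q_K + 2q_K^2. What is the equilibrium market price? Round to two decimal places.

140.06

Vertex's profit: π_V = (172 - Q)q_V - (23q_V + 3q_V²). Setting ∂π_V/∂q_V = 0: 149 - 8q_V - (q_K) = 0.
Kestrel's first-order condition: 108 - 6q_K - (q_V) = 0.
Best responses: q_V = (149 - q_K)/8, q_K = (108 - q_V)/6.
Solving the pair: q_V = 786/47, q_K = 715/47.
Total output Q = 1501/47, so price P = 172 - 1501/47 = 140.0638.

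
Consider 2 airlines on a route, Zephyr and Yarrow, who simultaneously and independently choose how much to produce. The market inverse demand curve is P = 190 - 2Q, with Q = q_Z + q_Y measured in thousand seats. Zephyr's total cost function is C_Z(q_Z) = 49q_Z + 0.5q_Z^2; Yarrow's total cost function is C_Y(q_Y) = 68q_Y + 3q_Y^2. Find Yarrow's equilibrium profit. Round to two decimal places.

254.22

Zephyr's profit: π_Z = (190 - 2Q)q_Z - (49q_Z + (1/2)q_Z²). Setting ∂π_Z/∂q_Z = 0: 141 - 5q_Z - 2(q_Y) = 0.
Yarrow's profit: π_Y = (190 - 2Q)q_Y - (68q_Y + 3q_Y²). Setting ∂π_Y/∂q_Y = 0: 122 - 10q_Y - 2(q_Z) = 0.
So q_Z = (141 - 2q_Y)/5 and q_Y = (122 - 2q_Z)/10.
Substituting one into the other gives q_Z = 583/23 and q_Y = 164/23.
Price P = 190 - 2·(747/23) = 125.0435.
Yarrow's profit: 125.0435·(164/23) - 68·(164/23) - 3(164/23)² = 254.2155.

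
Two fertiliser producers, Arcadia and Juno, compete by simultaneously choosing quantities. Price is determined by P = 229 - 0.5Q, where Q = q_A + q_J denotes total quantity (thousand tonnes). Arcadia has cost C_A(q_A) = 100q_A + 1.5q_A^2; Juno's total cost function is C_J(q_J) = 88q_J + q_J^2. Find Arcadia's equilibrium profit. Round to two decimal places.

1451.11

Arcadia's profit: π_A = (229 - 0.5Q)q_A - (100q_A + (3/2)q_A²). Setting ∂π_A/∂q_A = 0: 129 - 4q_A - (1/2)(q_J) = 0.
Juno's profit: π_J = (229 - 0.5Q)q_J - (88q_J + q_J²). Setting ∂π_J/∂q_J = 0: 141 - 3q_J - (1/2)(q_A) = 0.
So q_A = (129 - (1/2)q_J)/4 and q_J = (141 - (1/2)q_A)/3.
Solving the pair: q_A = 1266/47, q_J = 1998/47.
Price P = 229 - (1/2)·69.4468 = 194.2766.
Arcadia's profit: 194.2766·(1266/47) - 100·(1266/47) - (3/2)(1266/47)² = 1451.1145.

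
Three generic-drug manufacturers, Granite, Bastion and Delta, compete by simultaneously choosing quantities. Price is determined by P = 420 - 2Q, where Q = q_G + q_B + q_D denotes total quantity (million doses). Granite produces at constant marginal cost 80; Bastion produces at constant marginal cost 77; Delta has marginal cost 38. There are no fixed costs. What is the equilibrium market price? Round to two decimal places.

153.75

Granite's profit: π_G = (420 - 2Q)q_G - (80q_G). Setting ∂π_G/∂q_G = 0: 340 - 4q_G - 2(q_B + q_D) = 0.
Bastion's first-order condition: 343 - 4q_B - 2(q_G + q_D) = 0.
Delta's first-order condition: 382 - 4q_D - 2(q_G + q_B) = 0.
Adding the 3 conditions: 1065 − 4Q − 4Q = 0, i.e. Q = 1065/8.
Back-substituting: q_G = (340 − 1065/4)/2 = 295/8, q_B = (343 − 1065/4)/2 = 307/8, q_D = (382 − 1065/4)/2 = 463/8.
Total output Q = 1065/8, so price P = 420 - 2·(1065/8) = 615/4.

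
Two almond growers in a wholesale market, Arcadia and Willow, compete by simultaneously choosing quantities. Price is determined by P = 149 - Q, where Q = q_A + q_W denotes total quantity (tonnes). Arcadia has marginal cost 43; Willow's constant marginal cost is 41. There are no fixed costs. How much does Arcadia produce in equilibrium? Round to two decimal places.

34.67

Arcadia's profit: π_A = (149 - Q)q_A - (43q_A). Setting ∂π_A/∂q_A = 0: 106 - 2q_A - (q_W) = 0.
Willow's first-order condition: 108 - 2q_W - (q_A) = 0.
Best responses: q_A = (106 - q_W)/2, q_W = (108 - q_A)/2.
Solving the pair: q_A = 104/3, q_W = 110/3.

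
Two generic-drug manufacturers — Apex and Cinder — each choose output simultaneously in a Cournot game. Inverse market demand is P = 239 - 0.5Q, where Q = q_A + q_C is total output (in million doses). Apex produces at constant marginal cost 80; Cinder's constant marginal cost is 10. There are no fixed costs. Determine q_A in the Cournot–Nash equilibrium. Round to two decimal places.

Apex's profit: π_A = (239 - 0.5Q)q_A - (80q_A). Setting ∂π_A/∂q_A = 0: 159 - q_A - (1/2)(q_C) = 0.
Cinder's first-order condition: 229 - q_C - (1/2)(q_A) = 0.
So q_A = (159 - (1/2)q_C) and q_C = (229 - (1/2)q_A).
Solving the pair: q_A = 178/3, q_C = 598/3.

59.33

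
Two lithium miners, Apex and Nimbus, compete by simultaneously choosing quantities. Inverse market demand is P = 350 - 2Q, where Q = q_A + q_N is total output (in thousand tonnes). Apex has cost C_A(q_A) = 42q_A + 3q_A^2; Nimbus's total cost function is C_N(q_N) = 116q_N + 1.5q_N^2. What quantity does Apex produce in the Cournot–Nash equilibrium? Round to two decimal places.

Apex's profit: π_A = (350 - 2Q)q_A - (42q_A + 3q_A²). Setting ∂π_A/∂q_A = 0: 308 - 10q_A - 2(q_N) = 0.
Nimbus's profit: π_N = (350 - 2Q)q_N - (116q_N + (3/2)q_N²). Setting ∂π_N/∂q_N = 0: 234 - 7q_N - 2(q_A) = 0.
Rearranging gives the reaction functions q_A = (308 - 2q_N)/10 and q_N = (234 - 2q_A)/7.
Substituting one into the other gives q_A = 844/33 and q_N = 862/33.

25.58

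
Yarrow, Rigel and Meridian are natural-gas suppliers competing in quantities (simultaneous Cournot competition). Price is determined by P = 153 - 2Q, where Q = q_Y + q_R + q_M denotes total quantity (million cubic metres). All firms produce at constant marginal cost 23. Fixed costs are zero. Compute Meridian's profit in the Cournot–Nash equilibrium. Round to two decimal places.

528.13

Each firm earns π_i = (153 - 2Q)q_i - 23q_i.
Setting ∂π_i/∂q_i = 0 with rivals' quantities fixed: 130 - 4q_i - 2·Σ_{j≠i} q_j = 0.
By symmetry each firm produces the same amount; substituting Σ_{j≠i} q_j = 2q_i yields q_i = 130/8 = 65/4.
Price P = 153 - 2·(195/4) = 111/2.
Meridian's profit: (111/2 - 23)·(65/4) = 528.1250.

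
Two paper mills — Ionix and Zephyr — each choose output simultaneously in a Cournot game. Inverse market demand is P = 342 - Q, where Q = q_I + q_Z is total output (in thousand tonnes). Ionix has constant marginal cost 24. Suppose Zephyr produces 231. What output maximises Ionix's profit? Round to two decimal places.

With the rival's output fixed at 231, Ionix's profit is π_I = (342 - 231 - q_I)q_I - (24q_I) = (111 - q_I)q_I - (24q_I).
∂π_I/∂q_I = 87 - 2q_I = 0, so q_I = 87/2.

43.50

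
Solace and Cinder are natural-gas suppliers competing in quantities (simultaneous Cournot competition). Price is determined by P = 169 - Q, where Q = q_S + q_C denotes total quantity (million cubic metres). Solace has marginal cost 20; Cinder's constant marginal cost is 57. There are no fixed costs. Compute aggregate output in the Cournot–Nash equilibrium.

Solace's profit: π_S = (169 - Q)q_S - (20q_S). Setting ∂π_S/∂q_S = 0: 149 - 2q_S - (q_C) = 0.
Cinder's first-order condition: 112 - 2q_C - (q_S) = 0.
Best responses: q_S = (149 - q_C)/2, q_C = (112 - q_S)/2.
Substituting one into the other gives q_S = 62 and q_C = 25.
Total output Q = 62 + 25 = 87.

87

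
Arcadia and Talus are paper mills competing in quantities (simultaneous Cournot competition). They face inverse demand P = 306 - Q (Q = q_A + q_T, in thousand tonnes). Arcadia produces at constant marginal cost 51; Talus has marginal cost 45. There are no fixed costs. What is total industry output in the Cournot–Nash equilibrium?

172

Arcadia's profit: π_A = (306 - Q)q_A - (51q_A). Setting ∂π_A/∂q_A = 0: 255 - 2q_A - (q_T) = 0.
Talus's profit: π_T = (306 - Q)q_T - (45q_T). Setting ∂π_T/∂q_T = 0: 261 - 2q_T - (q_A) = 0.
Best responses: q_A = (255 - q_T)/2, q_T = (261 - q_A)/2.
Solving the pair: q_A = 83, q_T = 89.
Total output Q = 83 + 89 = 172.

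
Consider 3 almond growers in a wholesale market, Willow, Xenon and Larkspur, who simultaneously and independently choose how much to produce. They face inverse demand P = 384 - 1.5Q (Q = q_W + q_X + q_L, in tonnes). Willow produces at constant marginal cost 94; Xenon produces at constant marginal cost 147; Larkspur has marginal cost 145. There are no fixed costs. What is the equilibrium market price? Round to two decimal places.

Willow's profit: π_W = (384 - 1.5Q)q_W - (94q_W). Setting ∂π_W/∂q_W = 0: 290 - 3q_W - (3/2)(q_X + q_L) = 0.
Xenon's first-order condition: 237 - 3q_X - (3/2)(q_W + q_L) = 0.
Larkspur's first-order condition: 239 - 3q_L - (3/2)(q_W + q_X) = 0.
Adding the 3 conditions: 766 − 3Q − 3Q = 0, i.e. Q = 383/3.
Back-substituting: q_W = (290 − 383/2)/(3/2) = 197/3, q_X = (237 − 383/2)/(3/2) = 91/3, q_L = (239 − 383/2)/(3/2) = 95/3.
Total output Q = 383/3, so price P = 384 - (3/2)·(383/3) = 385/2.

192.50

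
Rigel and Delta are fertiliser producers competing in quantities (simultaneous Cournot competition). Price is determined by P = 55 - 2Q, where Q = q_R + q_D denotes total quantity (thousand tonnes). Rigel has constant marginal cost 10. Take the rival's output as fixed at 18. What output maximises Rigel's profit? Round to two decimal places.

2.25

With the rival's output fixed at 18, Rigel's profit is π_R = (55 - 2·18 - 2q_R)q_R - (10q_R) = (19 - 2q_R)q_R - (10q_R).
∂π_R/∂q_R = 9 - 4q_R = 0, so q_R = 9/4.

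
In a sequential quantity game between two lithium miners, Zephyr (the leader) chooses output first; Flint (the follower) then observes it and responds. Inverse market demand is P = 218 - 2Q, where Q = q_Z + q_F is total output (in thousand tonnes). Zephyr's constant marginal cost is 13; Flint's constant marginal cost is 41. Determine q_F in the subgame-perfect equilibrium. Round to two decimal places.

15.13

The follower Flint best-responds to any q_Z: π_F = (218 - 2Q)q_F - 41q_F.
∂π_F/∂q_F = 177 - 2q_Z - 4q_F = 0 gives the reaction function q_F = (177 - 2q_Z)/4.
Zephyr substitutes q_F(q_Z) into its own profit: π_Z = q_Z(218 - 2q_Z - (177 - 2q_Z)/2) - 13q_Z = (259/2 - q_Z)q_Z - 13q_Z.
The leader's first-order condition 233/2 - 2q_Z = 0 yields q_Z = 233/4.
Then q_F = (177 - 2·(233/4))/4 = 121/8.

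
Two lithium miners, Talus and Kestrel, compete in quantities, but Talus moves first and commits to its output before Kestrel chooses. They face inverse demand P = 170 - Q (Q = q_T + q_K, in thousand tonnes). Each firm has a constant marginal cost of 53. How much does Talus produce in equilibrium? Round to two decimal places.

Solve by backward induction. Given q_T, the follower Kestrel maximises π_K = (170 - q_T - q_K)q_K - 53q_K.
Follower FOC: 117 - q_T - 2q_K = 0, so q_K(q_T) = (117 - q_T)/2.
Talus substitutes q_K(q_T) into its own profit: π_T = q_T(170 - q_T - (117 - q_T)/2) - 53q_T = (223/2 - (1/2)q_T)q_T - 53q_T.
The leader's first-order condition 117/2 - q_T = 0 yields q_T = 117/2.
Then q_K = (117 - 117/2)/2 = 117/4.

58.50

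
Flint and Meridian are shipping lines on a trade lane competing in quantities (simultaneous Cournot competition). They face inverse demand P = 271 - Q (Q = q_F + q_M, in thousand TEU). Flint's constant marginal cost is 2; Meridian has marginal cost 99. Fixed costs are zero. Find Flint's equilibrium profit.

14884

Flint's profit: π_F = (271 - Q)q_F - (2q_F). Setting ∂π_F/∂q_F = 0: 269 - 2q_F - (q_M) = 0.
Meridian's first-order condition: 172 - 2q_M - (q_F) = 0.
So q_F = (269 - q_M)/2 and q_M = (172 - q_F)/2.
Substituting one into the other gives q_F = 122 and q_M = 25.
Price P = 271 - 147 = 124.
Flint's profit: (124 - 2)·122 = 14884.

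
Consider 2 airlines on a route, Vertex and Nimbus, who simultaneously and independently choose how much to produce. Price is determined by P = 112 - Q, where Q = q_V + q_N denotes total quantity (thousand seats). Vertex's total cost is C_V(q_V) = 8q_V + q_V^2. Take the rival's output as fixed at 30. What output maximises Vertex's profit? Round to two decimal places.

With the rival's output fixed at 30, Vertex's profit is π_V = (112 - 30 - q_V)q_V - (8q_V + q_V²) = (82 - q_V)q_V - (8q_V + q_V²).
∂π_V/∂q_V = 74 - 4q_V = 0, so q_V = 37/2.

18.50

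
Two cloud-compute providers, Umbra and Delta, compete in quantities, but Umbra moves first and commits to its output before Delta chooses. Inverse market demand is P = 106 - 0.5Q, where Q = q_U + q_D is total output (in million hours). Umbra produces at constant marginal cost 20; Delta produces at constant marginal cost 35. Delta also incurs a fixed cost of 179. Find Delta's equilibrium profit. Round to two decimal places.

The follower Delta best-responds to any q_U: π_D = (106 - 0.5Q)q_D - 35q_D.
Follower FOC: 71 - (1/2)q_U - q_D = 0, so q_D(q_U) = (71 - (1/2)q_U).
The leader anticipates this reaction. Substituting into P = 106 - 0.5Q gives P = 141/2 - (1/4)q_U, so π_U = (141/2 - (1/4)q_U)q_U - 20q_U.
Leader FOC: 101/2 - (1/2)q_U = 0, so q_U = 101.
Then q_D = (71 - (1/2)·101) = 41/2.
Price P = 106 - (1/2)·(243/2) = 181/4.
Delta's profit: (181/4 - 35)·(41/2) - 179 = 249/8.

31.13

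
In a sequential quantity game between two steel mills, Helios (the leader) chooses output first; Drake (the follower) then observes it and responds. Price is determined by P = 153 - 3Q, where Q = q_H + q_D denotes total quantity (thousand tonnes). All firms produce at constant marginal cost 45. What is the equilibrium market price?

The follower Drake best-responds to any q_H: π_D = (153 - 3Q)q_D - 45q_D.
Setting the follower's marginal profit to zero, 108 - 3q_H - 6q_D = 0, i.e. q_D = (108 - 3q_H)/6.
Helios substitutes q_D(q_H) into its own profit: π_H = q_H(153 - 3q_H - (108 - 3q_H)/2) - 45q_H = (99 - (3/2)q_H)q_H - 45q_H.
The leader's first-order condition 54 - 3q_H = 0 yields q_H = 18.
Then q_D = (108 - 3·18)/6 = 9.
Total output Q = 27, so price P = 153 - 3·27 = 72.

72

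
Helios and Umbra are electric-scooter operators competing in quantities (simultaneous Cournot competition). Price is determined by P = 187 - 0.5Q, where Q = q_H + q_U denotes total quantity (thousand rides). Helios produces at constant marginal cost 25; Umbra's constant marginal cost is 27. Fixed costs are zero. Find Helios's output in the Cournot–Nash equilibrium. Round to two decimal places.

Helios's profit: π_H = (187 - 0.5Q)q_H - (25q_H). Setting ∂π_H/∂q_H = 0: 162 - q_H - (1/2)(q_U) = 0.
Umbra's first-order condition: 160 - q_U - (1/2)(q_H) = 0.
Best responses: q_H = (162 - (1/2)q_U), q_U = (160 - (1/2)q_H).
Substituting one into the other gives q_H = 328/3 and q_U = 316/3.

109.33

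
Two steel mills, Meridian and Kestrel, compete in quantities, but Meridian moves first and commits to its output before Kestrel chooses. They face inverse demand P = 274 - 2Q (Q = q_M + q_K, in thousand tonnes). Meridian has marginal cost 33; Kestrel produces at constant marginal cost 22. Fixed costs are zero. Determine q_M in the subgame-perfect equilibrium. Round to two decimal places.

The follower Kestrel best-responds to any q_M: π_K = (274 - 2Q)q_K - 22q_K.
∂π_K/∂q_K = 252 - 2q_M - 4q_K = 0 gives the reaction function q_K = (252 - 2q_M)/4.
The leader anticipates this reaction. Substituting into P = 274 - 2Q gives P = 148 - q_M, so π_M = (148 - q_M)q_M - 33q_M.
The leader's first-order condition 115 - 2q_M = 0 yields q_M = 115/2.
Then q_K = (252 - 2·(115/2))/4 = 137/4.

57.50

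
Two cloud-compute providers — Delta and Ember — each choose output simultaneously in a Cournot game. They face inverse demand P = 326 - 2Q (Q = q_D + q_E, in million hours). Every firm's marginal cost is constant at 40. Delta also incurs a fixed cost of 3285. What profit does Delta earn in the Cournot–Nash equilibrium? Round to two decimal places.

Each firm earns π_i = (326 - 2Q)q_i - 40q_i.
Setting ∂π_i/∂q_i = 0 with rivals' quantities fixed: 286 - 4q_i - 2q_j = 0.
With identical firms every q_j equals q_i, so q_j = q_i and 286 = 6q_i, giving q_i = 143/3.
Price P = 326 - 2·(286/3) = 406/3.
Delta's profit: (406/3 - 40)·(143/3) - 3285 = 1259.2222.

1259.22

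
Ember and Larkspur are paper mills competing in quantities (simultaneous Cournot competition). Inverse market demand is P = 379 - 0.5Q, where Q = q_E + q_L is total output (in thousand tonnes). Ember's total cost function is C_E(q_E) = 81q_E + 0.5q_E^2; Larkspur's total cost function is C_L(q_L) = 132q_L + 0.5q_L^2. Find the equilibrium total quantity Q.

218

Ember's profit: π_E = (379 - 0.5Q)q_E - (81q_E + (1/2)q_E²). Setting ∂π_E/∂q_E = 0: 298 - 2q_E - (1/2)(q_L) = 0.
Larkspur's profit: π_L = (379 - 0.5Q)q_L - (132q_L + (1/2)q_L²). Setting ∂π_L/∂q_L = 0: 247 - 2q_L - (1/2)(q_E) = 0.
Rearranging gives the reaction functions q_E = (298 - (1/2)q_L)/2 and q_L = (247 - (1/2)q_E)/2.
Substituting one into the other gives q_E = 126 and q_L = 92.
Total output Q = 126 + 92 = 218.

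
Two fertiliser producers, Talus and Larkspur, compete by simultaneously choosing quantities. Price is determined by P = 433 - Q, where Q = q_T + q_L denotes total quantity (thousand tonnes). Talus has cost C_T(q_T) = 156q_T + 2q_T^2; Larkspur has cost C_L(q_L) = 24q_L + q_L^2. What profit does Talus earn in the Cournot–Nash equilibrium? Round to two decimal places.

Talus's profit: π_T = (433 - Q)q_T - (156q_T + 2q_T²). Setting ∂π_T/∂q_T = 0: 277 - 6q_T - (q_L) = 0.
Larkspur's profit: π_L = (433 - Q)q_L - (24q_L + q_L²). Setting ∂π_L/∂q_L = 0: 409 - 4q_L - (q_T) = 0.
So q_T = (277 - q_L)/6 and q_L = (409 - q_T)/4.
Substituting one into the other gives q_T = 699/23 and q_L = 94.6522.
Price P = 433 - 125.0435 = 307.9565.
Talus's profit: 307.9565·(699/23) - 156·(699/23) - 2(699/23)² = 2770.8941.

2770.89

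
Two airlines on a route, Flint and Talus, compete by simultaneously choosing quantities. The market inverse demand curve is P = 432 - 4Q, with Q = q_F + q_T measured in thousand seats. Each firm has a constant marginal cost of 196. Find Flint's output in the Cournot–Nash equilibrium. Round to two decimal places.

A representative firm's profit is π_i = q_i(432 - 4Q) - 196q_i.
Setting ∂π_i/∂q_i = 0 with rivals' quantities fixed: 236 - 8q_i - 4q_j = 0.
By symmetry each firm produces the same amount; substituting q_j = q_i yields q_i = 236/12 = 59/3.

19.67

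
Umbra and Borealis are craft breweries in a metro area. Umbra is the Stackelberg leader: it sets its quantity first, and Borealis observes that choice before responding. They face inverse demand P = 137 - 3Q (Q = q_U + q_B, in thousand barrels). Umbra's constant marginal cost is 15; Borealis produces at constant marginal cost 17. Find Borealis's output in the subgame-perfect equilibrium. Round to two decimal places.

9.67

Solve by backward induction. Given q_U, the follower Borealis maximises π_B = (137 - 3q_U - 3q_B)q_B - 17q_B.
Setting the follower's marginal profit to zero, 120 - 3q_U - 6q_B = 0, i.e. q_B = (120 - 3q_U)/6.
The leader anticipates this reaction. Substituting into P = 137 - 3Q gives P = 77 - (3/2)q_U, so π_U = (77 - (3/2)q_U)q_U - 15q_U.
The leader's first-order condition 62 - 3q_U = 0 yields q_U = 62/3.
Then q_B = (120 - 3·(62/3))/6 = 29/3.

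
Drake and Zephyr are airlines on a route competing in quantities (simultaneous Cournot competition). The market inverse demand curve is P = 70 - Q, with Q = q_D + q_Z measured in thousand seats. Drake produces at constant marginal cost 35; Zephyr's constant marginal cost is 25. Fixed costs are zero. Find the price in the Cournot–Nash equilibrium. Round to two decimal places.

43.33

Drake's profit: π_D = (70 - Q)q_D - (35q_D). Setting ∂π_D/∂q_D = 0: 35 - 2q_D - (q_Z) = 0.
Zephyr's profit: π_Z = (70 - Q)q_Z - (25q_Z). Setting ∂π_Z/∂q_Z = 0: 45 - 2q_Z - (q_D) = 0.
Rearranging gives the reaction functions q_D = (35 - q_Z)/2 and q_Z = (45 - q_D)/2.
Solving the pair: q_D = 25/3, q_Z = 55/3.
Total output Q = 80/3, so price P = 70 - 80/3 = 130/3.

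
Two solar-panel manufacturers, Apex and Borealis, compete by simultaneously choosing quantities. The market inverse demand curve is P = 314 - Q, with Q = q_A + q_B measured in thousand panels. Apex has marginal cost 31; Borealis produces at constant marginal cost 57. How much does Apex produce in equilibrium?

103

Apex's profit: π_A = (314 - Q)q_A - (31q_A). Setting ∂π_A/∂q_A = 0: 283 - 2q_A - (q_B) = 0.
Borealis's first-order condition: 257 - 2q_B - (q_A) = 0.
Rearranging gives the reaction functions q_A = (283 - q_B)/2 and q_B = (257 - q_A)/2.
Substituting one into the other gives q_A = 103 and q_B = 77.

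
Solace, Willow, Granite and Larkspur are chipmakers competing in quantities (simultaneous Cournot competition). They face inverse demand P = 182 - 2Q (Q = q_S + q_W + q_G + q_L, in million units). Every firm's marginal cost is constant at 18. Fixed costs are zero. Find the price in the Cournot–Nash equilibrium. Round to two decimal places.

A representative firm's profit is π_i = q_i(182 - 2Q) - 18q_i.
Setting ∂π_i/∂q_i = 0 with rivals' quantities fixed: 164 - 4q_i - 2·Σ_{j≠i} q_j = 0.
With identical firms every q_j equals q_i, so Σ_{j≠i} q_j = 3q_i and 164 = 10q_i, giving q_i = 82/5.
Total output Q = 328/5, so price P = 182 - 2·(328/5) = 254/5.

50.80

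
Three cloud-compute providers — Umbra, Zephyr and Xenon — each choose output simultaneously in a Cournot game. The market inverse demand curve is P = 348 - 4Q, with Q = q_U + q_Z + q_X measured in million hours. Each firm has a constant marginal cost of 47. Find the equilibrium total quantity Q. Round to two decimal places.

56.44

Each firm earns π_i = (348 - 4Q)q_i - 47q_i.
Setting ∂π_i/∂q_i = 0 with rivals' quantities fixed: 301 - 8q_i - 4·Σ_{j≠i} q_j = 0.
With identical firms every q_j equals q_i, so Σ_{j≠i} q_j = 2q_i and 301 = 16q_i, giving q_i = 301/16.
Total output Q = 301/16 + 301/16 + 301/16 = 903/16.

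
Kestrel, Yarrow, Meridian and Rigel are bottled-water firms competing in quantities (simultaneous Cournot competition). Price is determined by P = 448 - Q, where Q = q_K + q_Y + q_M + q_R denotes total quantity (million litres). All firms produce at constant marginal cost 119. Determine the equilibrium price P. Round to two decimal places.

Each firm earns π_i = (448 - Q)q_i - 119q_i.
First-order condition (treating rivals' output as given): 329 - 2q_i - Σ_{j≠i} q_j = 0.
With identical firms every q_j equals q_i, so Σ_{j≠i} q_j = 3q_i and 329 = 5q_i, giving q_i = 329/5.
Total output Q = 1316/5, so price P = 448 - 1316/5 = 924/5.

184.80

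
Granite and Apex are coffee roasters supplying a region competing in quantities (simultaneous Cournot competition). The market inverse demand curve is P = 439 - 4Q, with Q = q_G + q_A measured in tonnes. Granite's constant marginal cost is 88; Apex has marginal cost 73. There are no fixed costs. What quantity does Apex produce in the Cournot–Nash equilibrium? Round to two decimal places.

Granite's profit: π_G = (439 - 4Q)q_G - (88q_G). Setting ∂π_G/∂q_G = 0: 351 - 8q_G - 4(q_A) = 0.
Apex's first-order condition: 366 - 8q_A - 4(q_G) = 0.
So q_G = (351 - 4q_A)/8 and q_A = (366 - 4q_G)/8.
Substituting one into the other gives q_G = 28 and q_A = 127/4.

31.75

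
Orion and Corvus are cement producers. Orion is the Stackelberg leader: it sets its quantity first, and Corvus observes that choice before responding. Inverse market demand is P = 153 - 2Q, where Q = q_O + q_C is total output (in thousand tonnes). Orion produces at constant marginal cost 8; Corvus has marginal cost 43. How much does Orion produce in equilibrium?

Solve by backward induction. Given q_O, the follower Corvus maximises π_C = (153 - 2q_O - 2q_C)q_C - 43q_C.
Follower FOC: 110 - 2q_O - 4q_C = 0, so q_C(q_O) = (110 - 2q_O)/4.
Orion substitutes q_C(q_O) into its own profit: π_O = q_O(153 - 2q_O - (110 - 2q_O)/2) - 8q_O = (98 - q_O)q_O - 8q_O.
Leader FOC: 90 - 2q_O = 0, so q_O = 45.
Then q_C = (110 - 2·45)/4 = 5.

45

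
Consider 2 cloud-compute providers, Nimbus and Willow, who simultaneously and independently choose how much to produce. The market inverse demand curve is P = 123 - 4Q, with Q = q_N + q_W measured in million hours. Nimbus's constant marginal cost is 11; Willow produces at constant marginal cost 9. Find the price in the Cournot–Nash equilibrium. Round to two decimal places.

Nimbus's profit: π_N = (123 - 4Q)q_N - (11q_N). Setting ∂π_N/∂q_N = 0: 112 - 8q_N - 4(q_W) = 0.
Willow's first-order condition: 114 - 8q_W - 4(q_N) = 0.
Best responses: q_N = (112 - 4q_W)/8, q_W = (114 - 4q_N)/8.
Solving the pair: q_N = 55/6, q_W = 29/3.
Total output Q = 113/6, so price P = 123 - 4·(113/6) = 143/3.

47.67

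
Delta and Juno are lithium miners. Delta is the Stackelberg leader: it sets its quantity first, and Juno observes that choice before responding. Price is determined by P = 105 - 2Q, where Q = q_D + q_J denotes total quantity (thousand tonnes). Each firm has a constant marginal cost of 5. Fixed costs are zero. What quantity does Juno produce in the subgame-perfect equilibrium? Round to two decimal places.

12.50

The follower Juno best-responds to any q_D: π_J = (105 - 2Q)q_J - 5q_J.
∂π_J/∂q_J = 100 - 2q_D - 4q_J = 0 gives the reaction function q_J = (100 - 2q_D)/4.
Delta substitutes q_J(q_D) into its own profit: π_D = q_D(105 - 2q_D - (100 - 2q_D)/2) - 5q_D = (55 - q_D)q_D - 5q_D.
Maximising: ∂π_D/∂q_D = 50 - 2q_D = 0, giving q_D = 25.
Then q_J = (100 - 2·25)/4 = 25/2.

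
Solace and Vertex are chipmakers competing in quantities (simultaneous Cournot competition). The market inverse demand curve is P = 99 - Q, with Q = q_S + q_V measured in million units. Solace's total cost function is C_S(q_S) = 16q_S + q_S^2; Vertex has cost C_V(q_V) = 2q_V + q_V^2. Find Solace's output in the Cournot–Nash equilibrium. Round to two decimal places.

Solace's profit: π_S = (99 - Q)q_S - (16q_S + q_S²). Setting ∂π_S/∂q_S = 0: 83 - 4q_S - (q_V) = 0.
Vertex's profit: π_V = (99 - Q)q_V - (2q_V + q_V²). Setting ∂π_V/∂q_V = 0: 97 - 4q_V - (q_S) = 0.
So q_S = (83 - q_V)/4 and q_V = (97 - q_S)/4.
Solving the pair: q_S = 47/3, q_V = 61/3.

15.67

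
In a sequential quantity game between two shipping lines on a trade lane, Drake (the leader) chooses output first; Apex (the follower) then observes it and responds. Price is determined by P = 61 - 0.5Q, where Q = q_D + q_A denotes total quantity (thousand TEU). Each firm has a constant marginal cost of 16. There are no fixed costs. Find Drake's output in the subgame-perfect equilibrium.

45

The follower Apex best-responds to any q_D: π_A = (61 - 0.5Q)q_A - 16q_A.
Follower FOC: 45 - (1/2)q_D - q_A = 0, so q_A(q_D) = (45 - (1/2)q_D).
Drake substitutes q_A(q_D) into its own profit: π_D = q_D(61 - (1/2)q_D - (45 - (1/2)q_D)/2) - 16q_D = (77/2 - (1/4)q_D)q_D - 16q_D.
Leader FOC: 45/2 - (1/2)q_D = 0, so q_D = 45.
Then q_A = (45 - (1/2)·45) = 45/2.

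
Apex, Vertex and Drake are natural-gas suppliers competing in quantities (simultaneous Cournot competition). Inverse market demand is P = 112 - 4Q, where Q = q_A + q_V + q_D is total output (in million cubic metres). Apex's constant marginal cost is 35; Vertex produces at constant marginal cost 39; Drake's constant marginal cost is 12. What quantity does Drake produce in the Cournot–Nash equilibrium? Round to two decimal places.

9.38

Apex's profit: π_A = (112 - 4Q)q_A - (35q_A). Setting ∂π_A/∂q_A = 0: 77 - 8q_A - 4(q_V + q_D) = 0.
Vertex's profit: π_V = (112 - 4Q)q_V - (39q_V). Setting ∂π_V/∂q_V = 0: 73 - 8q_V - 4(q_A + q_D) = 0.
Drake's first-order condition: 100 - 8q_D - 4(q_A + q_V) = 0.
Summing all 3 equations gives 250 − 16Q = 0, hence Q = 125/8.
Back-substituting: q_A = (77 − 125/2)/4 = 29/8, q_V = (73 − 125/2)/4 = 21/8, q_D = (100 − 125/2)/4 = 75/8.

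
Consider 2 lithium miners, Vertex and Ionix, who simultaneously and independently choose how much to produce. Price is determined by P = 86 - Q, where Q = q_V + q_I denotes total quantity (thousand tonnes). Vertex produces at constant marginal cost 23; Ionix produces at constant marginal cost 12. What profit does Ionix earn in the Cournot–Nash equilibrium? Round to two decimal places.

Vertex's profit: π_V = (86 - Q)q_V - (23q_V). Setting ∂π_V/∂q_V = 0: 63 - 2q_V - (q_I) = 0.
Ionix's profit: π_I = (86 - Q)q_I - (12q_I). Setting ∂π_I/∂q_I = 0: 74 - 2q_I - (q_V) = 0.
So q_V = (63 - q_I)/2 and q_I = (74 - q_V)/2.
Substituting one into the other gives q_V = 52/3 and q_I = 85/3.
Price P = 86 - 137/3 = 121/3.
Ionix's profit: (121/3 - 12)·(85/3) = 802.7778.

802.78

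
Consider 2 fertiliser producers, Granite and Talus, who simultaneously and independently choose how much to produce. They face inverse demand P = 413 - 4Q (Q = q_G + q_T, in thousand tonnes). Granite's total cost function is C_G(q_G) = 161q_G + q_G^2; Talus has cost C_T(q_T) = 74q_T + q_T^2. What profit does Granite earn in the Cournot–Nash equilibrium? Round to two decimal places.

960.10

Granite's profit: π_G = (413 - 4Q)q_G - (161q_G + q_G²). Setting ∂π_G/∂q_G = 0: 252 - 10q_G - 4(q_T) = 0.
Talus's profit: π_T = (413 - 4Q)q_T - (74q_T + q_T²). Setting ∂π_T/∂q_T = 0: 339 - 10q_T - 4(q_G) = 0.
So q_G = (252 - 4q_T)/10 and q_T = (339 - 4q_G)/10.
Substituting one into the other gives q_G = 97/7 and q_T = 397/14.
Price P = 413 - 4·(591/14) = 1709/7.
Granite's profit: (1709/7)·(97/7) - 161·(97/7) - (97/7)² = 960.1020.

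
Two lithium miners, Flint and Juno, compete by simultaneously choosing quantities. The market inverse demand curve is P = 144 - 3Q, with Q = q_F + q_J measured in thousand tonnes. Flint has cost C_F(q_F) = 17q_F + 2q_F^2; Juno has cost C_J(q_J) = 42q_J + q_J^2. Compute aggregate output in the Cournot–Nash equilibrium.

Flint's profit: π_F = (144 - 3Q)q_F - (17q_F + 2q_F²). Setting ∂π_F/∂q_F = 0: 127 - 10q_F - 3(q_J) = 0.
Juno's first-order condition: 102 - 8q_J - 3(q_F) = 0.
Best responses: q_F = (127 - 3q_J)/10, q_J = (102 - 3q_F)/8.
Solving the pair: q_F = 10, q_J = 9.
Total output Q = 10 + 9 = 19.

19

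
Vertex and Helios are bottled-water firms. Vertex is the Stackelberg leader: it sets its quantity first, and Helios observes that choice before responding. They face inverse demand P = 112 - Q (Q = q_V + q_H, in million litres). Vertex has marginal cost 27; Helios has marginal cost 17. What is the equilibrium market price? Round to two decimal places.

Solve by backward induction. Given q_V, the follower Helios maximises π_H = (112 - q_V - q_H)q_H - 17q_H.
Setting the follower's marginal profit to zero, 95 - q_V - 2q_H = 0, i.e. q_H = (95 - q_V)/2.
The leader anticipates this reaction. Substituting into P = 112 - Q gives P = 129/2 - (1/2)q_V, so π_V = (129/2 - (1/2)q_V)q_V - 27q_V.
Leader FOC: 75/2 - q_V = 0, so q_V = 75/2.
Then q_H = (95 - 75/2)/2 = 115/4.
Total output Q = 265/4, so price P = 112 - 265/4 = 183/4.

45.75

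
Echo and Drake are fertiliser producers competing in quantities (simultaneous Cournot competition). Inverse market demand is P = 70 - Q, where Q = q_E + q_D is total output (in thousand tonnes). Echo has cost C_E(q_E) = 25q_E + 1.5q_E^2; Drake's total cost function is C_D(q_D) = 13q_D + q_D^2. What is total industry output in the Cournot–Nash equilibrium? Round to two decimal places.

19.11

Echo's profit: π_E = (70 - Q)q_E - (25q_E + (3/2)q_E²). Setting ∂π_E/∂q_E = 0: 45 - 5q_E - (q_D) = 0.
Drake's profit: π_D = (70 - Q)q_D - (13q_D + q_D²). Setting ∂π_D/∂q_D = 0: 57 - 4q_D - (q_E) = 0.
Best responses: q_E = (45 - q_D)/5, q_D = (57 - q_E)/4.
Substituting one into the other gives q_E = 123/19 and q_D = 240/19.
Total output Q = 123/19 + 240/19 = 363/19.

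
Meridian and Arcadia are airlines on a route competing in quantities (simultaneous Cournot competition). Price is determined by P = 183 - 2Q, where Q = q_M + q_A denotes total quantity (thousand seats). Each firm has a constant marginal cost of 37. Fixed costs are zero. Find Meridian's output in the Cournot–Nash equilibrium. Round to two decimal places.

24.33

A representative firm's profit is π_i = q_i(183 - 2Q) - 37q_i.
First-order condition (treating rivals' output as given): 146 - 4q_i - 2q_j = 0.
By symmetry each firm produces the same amount; substituting q_j = q_i yields q_i = 146/6 = 73/3.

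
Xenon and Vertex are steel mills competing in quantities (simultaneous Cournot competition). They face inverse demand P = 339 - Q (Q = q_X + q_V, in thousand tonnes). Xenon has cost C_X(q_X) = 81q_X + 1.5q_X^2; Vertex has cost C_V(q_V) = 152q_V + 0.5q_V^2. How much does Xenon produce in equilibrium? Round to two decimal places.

41.93

Xenon's profit: π_X = (339 - Q)q_X - (81q_X + (3/2)q_X²). Setting ∂π_X/∂q_X = 0: 258 - 5q_X - (q_V) = 0.
Vertex's profit: π_V = (339 - Q)q_V - (152q_V + (1/2)q_V²). Setting ∂π_V/∂q_V = 0: 187 - 3q_V - (q_X) = 0.
Rearranging gives the reaction functions q_X = (258 - q_V)/5 and q_V = (187 - q_X)/3.
Substituting one into the other gives q_X = 587/14 and q_V = 677/14.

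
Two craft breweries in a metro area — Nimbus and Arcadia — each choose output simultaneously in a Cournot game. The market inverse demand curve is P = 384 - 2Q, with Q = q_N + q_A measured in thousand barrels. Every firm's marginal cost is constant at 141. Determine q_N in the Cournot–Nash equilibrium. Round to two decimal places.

A representative firm's profit is π_i = q_i(384 - 2Q) - 141q_i.
Setting ∂π_i/∂q_i = 0 with rivals' quantities fixed: 243 - 4q_i - 2q_j = 0.
With identical firms every q_j equals q_i, so q_j = q_i and 243 = 6q_i, giving q_i = 81/2.

40.50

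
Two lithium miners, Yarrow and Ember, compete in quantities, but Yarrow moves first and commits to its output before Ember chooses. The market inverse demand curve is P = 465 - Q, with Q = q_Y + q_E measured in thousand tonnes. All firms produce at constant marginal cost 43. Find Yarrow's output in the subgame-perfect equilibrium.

211

The follower Ember best-responds to any q_Y: π_E = (465 - Q)q_E - 43q_E.
Follower FOC: 422 - q_Y - 2q_E = 0, so q_E(q_Y) = (422 - q_Y)/2.
Yarrow substitutes q_E(q_Y) into its own profit: π_Y = q_Y(465 - q_Y - (422 - q_Y)/2) - 43q_Y = (254 - (1/2)q_Y)q_Y - 43q_Y.
Maximising: ∂π_Y/∂q_Y = 211 - q_Y = 0, giving q_Y = 211.
Then q_E = (422 - 211)/2 = 211/2.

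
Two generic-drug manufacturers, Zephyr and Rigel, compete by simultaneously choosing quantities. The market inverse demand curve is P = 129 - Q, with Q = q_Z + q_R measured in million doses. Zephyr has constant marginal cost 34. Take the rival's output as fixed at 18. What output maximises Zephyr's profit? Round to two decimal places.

With the rival's output fixed at 18, Zephyr's profit is π_Z = (129 - 18 - q_Z)q_Z - (34q_Z) = (111 - q_Z)q_Z - (34q_Z).
∂π_Z/∂q_Z = 77 - 2q_Z = 0, so q_Z = 77/2.

38.50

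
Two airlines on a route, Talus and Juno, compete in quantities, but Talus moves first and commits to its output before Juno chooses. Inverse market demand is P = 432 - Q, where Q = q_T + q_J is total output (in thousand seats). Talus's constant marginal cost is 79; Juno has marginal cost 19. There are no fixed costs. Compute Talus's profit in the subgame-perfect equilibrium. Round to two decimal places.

The follower Juno best-responds to any q_T: π_J = (432 - Q)q_J - 19q_J.
∂π_J/∂q_J = 413 - q_T - 2q_J = 0 gives the reaction function q_J = (413 - q_T)/2.
Talus substitutes q_J(q_T) into its own profit: π_T = q_T(432 - q_T - (413 - q_T)/2) - 79q_T = (451/2 - (1/2)q_T)q_T - 79q_T.
Maximising: ∂π_T/∂q_T = 293/2 - q_T = 0, giving q_T = 293/2.
Then q_J = (413 - 293/2)/2 = 533/4.
Price P = 432 - 1119/4 = 609/4.
Talus's profit: (609/4 - 79)·(293/2) = 10731.1250.

10731.13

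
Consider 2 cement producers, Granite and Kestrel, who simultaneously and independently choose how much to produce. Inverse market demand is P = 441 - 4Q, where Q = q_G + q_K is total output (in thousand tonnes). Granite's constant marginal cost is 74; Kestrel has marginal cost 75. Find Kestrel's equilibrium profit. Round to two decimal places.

3700.69

Granite's profit: π_G = (441 - 4Q)q_G - (74q_G). Setting ∂π_G/∂q_G = 0: 367 - 8q_G - 4(q_K) = 0.
Kestrel's profit: π_K = (441 - 4Q)q_K - (75q_K). Setting ∂π_K/∂q_K = 0: 366 - 8q_K - 4(q_G) = 0.
Best responses: q_G = (367 - 4q_K)/8, q_K = (366 - 4q_G)/8.
Substituting one into the other gives q_G = 92/3 and q_K = 365/12.
Price P = 441 - 4·(733/12) = 590/3.
Kestrel's profit: (590/3 - 75)·(365/12) = 3700.6944.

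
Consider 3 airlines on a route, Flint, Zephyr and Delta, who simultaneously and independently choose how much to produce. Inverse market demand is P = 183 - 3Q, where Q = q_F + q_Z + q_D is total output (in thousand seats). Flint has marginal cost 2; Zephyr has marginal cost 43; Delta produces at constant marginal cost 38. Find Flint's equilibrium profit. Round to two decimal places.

Flint's profit: π_F = (183 - 3Q)q_F - (2q_F). Setting ∂π_F/∂q_F = 0: 181 - 6q_F - 3(q_Z + q_D) = 0.
Zephyr's profit: π_Z = (183 - 3Q)q_Z - (43q_Z). Setting ∂π_Z/∂q_Z = 0: 140 - 6q_Z - 3(q_F + q_D) = 0.
Delta's first-order condition: 145 - 6q_D - 3(q_F + q_Z) = 0.
Adding the 3 first-order conditions: 466 − 12Q = 0, so Q = 233/6.
Back-substituting: q_F = (181 − 233/2)/3 = 43/2, q_Z = (140 − 233/2)/3 = 47/6, q_D = (145 − 233/2)/3 = 19/2.
Price P = 183 - 3·(233/6) = 133/2.
Flint's profit: (133/2 - 2)·(43/2) = 1386.7500.

1386.75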